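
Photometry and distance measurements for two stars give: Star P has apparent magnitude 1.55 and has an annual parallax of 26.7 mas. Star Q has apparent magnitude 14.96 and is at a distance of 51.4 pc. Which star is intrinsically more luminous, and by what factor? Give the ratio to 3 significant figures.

Star P: p = 26.7 mas = 0.0267″ → d = 1/p = 37.45 pc
Star P: M = m − 5 log₁₀ d + 5 = 1.55 − 5·1.5735 + 5 = -1.317
Star Q: M = m − 5 log₁₀ d + 5 = 14.96 − 5·1.7110 + 5 = 11.405
ΔM = M_P − M_Q = -1.317 − (11.405) = -12.723; smaller M is more luminous → Star P.
L ratio = 10^(0.4 |ΔM|) = 10^5.089 = 122800

Star P is more luminous, by a factor of 123000.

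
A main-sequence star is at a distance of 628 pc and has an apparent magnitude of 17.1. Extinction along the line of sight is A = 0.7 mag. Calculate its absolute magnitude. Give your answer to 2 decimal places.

M ≈ 7.41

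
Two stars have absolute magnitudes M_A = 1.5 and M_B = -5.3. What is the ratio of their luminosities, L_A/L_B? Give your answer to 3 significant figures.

ΔM = M_A − M_B = 6.8
L_A/L_B = 10^(−0.4 ΔM) = 10^-2.720 = 1.905×10^-3

L_A/L_B ≈ 1.91×10^-3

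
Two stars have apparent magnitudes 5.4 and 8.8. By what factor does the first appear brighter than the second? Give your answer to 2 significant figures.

23

Magnitude difference = -3.4
Flux ratio = 10^(−0.4 Δm) = 10^(−0.4 × -3.4) = 10^1.360 = 22.91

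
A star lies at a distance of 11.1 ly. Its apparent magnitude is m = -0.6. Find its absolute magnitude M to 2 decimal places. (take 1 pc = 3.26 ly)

d = 11.1 ly / 3.26 = 3.405 pc
5 log₁₀(d/10 pc) = 5 log₁₀(3.405) − 5 = -2.339
M = m − 5 log₁₀(d/10) = -0.6 + 2.339 = 1.739

M ≈ 1.74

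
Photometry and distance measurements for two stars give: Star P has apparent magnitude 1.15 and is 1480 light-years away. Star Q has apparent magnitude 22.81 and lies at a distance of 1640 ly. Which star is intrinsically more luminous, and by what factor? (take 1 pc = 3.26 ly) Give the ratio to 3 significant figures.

Star P is more luminous, by a factor of 3.76×10^8.

Star P: d = 1480 ly / 3.26 = 454.0 pc
Star P: M = m − 5 log₁₀ d + 5 = 1.15 − 5·2.6570 + 5 = -7.135
Star Q: d = 1640 ly / 3.26 = 503.1 pc
Star Q: M = m − 5 log₁₀ d + 5 = 22.81 − 5·2.7016 + 5 = 14.302
ΔM = M_P − M_Q = -7.135 − (14.302) = -21.437; smaller M is more luminous → Star P.
L ratio = 10^(0.4 |ΔM|) = 10^8.575 = 3.757×10^8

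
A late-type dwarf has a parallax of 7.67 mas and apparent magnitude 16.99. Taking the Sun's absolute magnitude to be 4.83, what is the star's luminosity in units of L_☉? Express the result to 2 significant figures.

L/L_☉ ≈ 2.3×10^-3

d = 1/p = 1000/7.67 mas = 130.4 pc
M = m − 5 log₁₀ d + 5 = 16.99 − 5·2.1152 + 5 = 11.414
M − M_☉ = 11.414 − 4.83 = 6.584
L/L_☉ = 10^(−0.4 × 6.584) = 2.325×10^-3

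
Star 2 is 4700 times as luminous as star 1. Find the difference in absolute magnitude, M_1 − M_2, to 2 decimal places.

M_1 − M_2 ≈ 9.18

Pogson: ΔM = −2.5 log₁₀(ratio) = −2.5 log₁₀(4700) = −2.5 × 3.6721 = -9.180
Star 2 is brighter so has the smaller magnitude: M_1 − M_2 is positive.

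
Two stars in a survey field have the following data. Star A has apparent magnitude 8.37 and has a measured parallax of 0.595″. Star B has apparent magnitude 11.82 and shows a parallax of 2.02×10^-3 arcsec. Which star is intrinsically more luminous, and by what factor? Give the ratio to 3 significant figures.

Star B is more luminous, by a factor of 3620.

Star A: d = 1/p = 1/0.595″ = 1.681 pc
Star A: M = m − 5 log₁₀ d + 5 = 8.37 − 5·0.2255 + 5 = 12.243
Star B: d = 1/p = 1/2.02×10^-3″ = 495.0 pc
Star B: M = m − 5 log₁₀ d + 5 = 11.82 − 5·2.6946 + 5 = 3.347
ΔM = M_A − M_B = 12.243 − (3.347) = 8.896; smaller M is more luminous → Star B.
L ratio = 10^(0.4 |ΔM|) = 10^3.558 = 3617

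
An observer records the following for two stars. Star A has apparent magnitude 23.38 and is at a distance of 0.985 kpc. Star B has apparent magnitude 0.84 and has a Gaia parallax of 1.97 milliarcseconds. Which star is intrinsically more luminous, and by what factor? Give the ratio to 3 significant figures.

Star B is more luminous, by a factor of 2.76×10^8.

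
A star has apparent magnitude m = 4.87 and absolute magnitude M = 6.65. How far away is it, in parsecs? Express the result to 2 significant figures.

μ = m − M = -1.780
m − M = 5 log₁₀ d − 5
log₁₀ d = (m − M)/5 + 1 = 0.6440
d = 10^0.6440 = 4.406 pc

d ≈ 4.4 pc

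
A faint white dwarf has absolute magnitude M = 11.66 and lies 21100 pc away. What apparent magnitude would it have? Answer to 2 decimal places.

m ≈ 28.28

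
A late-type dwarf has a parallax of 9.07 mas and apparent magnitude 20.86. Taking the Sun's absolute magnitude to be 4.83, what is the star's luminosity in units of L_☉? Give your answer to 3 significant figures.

L/L_☉ ≈ 4.71×10^-5

d = 1/p = 1000/9.07 mas = 110.3 pc
M = m − 5 log₁₀ d + 5 = 20.86 − 5·2.0424 + 5 = 15.648
M − M_☉ = 15.648 − 4.83 = 10.818
L/L_☉ = 10^(−0.4 × 10.818) = 4.707×10^-5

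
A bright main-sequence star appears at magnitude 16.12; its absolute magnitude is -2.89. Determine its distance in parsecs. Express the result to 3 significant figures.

d ≈ 63400 pc

μ = m − M = 19.010
m − M = 5 log₁₀ d − 5
log₁₀ d = (m − M)/5 + 1 = 4.8020
d = 10^4.8020 = 63390 pc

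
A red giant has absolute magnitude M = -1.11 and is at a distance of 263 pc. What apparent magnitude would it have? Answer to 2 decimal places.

m = M + 5 log₁₀ d − 5 = -1.11 + 5·2.4200 − 5 = 5.990

m ≈ 5.99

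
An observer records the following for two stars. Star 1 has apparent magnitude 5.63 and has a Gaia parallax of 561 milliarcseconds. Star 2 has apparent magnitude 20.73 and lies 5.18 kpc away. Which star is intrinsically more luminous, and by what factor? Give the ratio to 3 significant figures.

Star 2 is more luminous, by a factor of 7.70.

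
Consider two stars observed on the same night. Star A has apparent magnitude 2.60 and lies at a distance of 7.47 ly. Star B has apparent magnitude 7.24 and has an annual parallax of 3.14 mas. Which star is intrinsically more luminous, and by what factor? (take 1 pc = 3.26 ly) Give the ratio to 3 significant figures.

Star B is more luminous, by a factor of 269.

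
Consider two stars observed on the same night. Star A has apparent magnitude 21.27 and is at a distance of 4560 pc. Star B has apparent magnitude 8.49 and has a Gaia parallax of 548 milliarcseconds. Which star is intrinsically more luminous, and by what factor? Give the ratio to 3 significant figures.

Star A is more luminous, by a factor of 48.2.

Star A: M = m − 5 log₁₀ d + 5 = 21.27 − 5·3.6590 + 5 = 7.975
Star B: p = 548 mas = 0.548″ → d = 1/p = 1.825 pc
Star B: M = m − 5 log₁₀ d + 5 = 8.49 − 5·0.2612 + 5 = 12.184
ΔM = M_A − M_B = 7.975 − (12.184) = -4.209; smaller M is more luminous → Star A.
L ratio = 10^(0.4 |ΔM|) = 10^1.683 = 48.25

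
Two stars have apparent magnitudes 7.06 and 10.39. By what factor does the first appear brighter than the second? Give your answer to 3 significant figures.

Magnitude difference = -3.33
Flux ratio = 10^(−0.4 Δm) = 10^(−0.4 × -3.33) = 10^1.332 = 21.48

21.5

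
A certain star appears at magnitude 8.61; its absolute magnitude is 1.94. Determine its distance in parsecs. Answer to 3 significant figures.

Distance modulus: m − M = 8.61 − (1.94) = 6.670
m − M = 5 log₁₀ d − 5
log₁₀ d = (m − M)/5 + 1 = 2.3340
d = 10^2.3340 = 215.8 pc

d ≈ 216 pc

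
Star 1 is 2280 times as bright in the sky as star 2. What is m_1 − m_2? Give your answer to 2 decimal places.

m_1 − m_2 ≈ -8.39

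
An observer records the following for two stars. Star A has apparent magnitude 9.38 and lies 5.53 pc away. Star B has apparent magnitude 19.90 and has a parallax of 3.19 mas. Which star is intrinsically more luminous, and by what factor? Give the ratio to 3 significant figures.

Star A: M = m − 5 log₁₀ d + 5 = 9.38 − 5·0.7427 + 5 = 10.666
Star B: p = 3.19 mas = 3.19×10^-3″ → d = 1/p = 313.5 pc
Star B: M = m − 5 log₁₀ d + 5 = 19.90 − 5·2.4962 + 5 = 12.419
ΔM = M_A − M_B = 10.666 − (12.419) = -1.753; smaller M is more luminous → Star A.
L ratio = 10^(0.4 |ΔM|) = 10^0.701 = 5.024

Star A is more luminous, by a factor of 5.02.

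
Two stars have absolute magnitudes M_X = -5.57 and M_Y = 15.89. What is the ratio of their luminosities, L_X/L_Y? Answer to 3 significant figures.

ΔM = M_X − M_Y = -21.46
L_X/L_Y = 10^(−0.4 ΔM) = 10^8.584 = 3.837×10^8

L_X/L_Y ≈ 3.84×10^8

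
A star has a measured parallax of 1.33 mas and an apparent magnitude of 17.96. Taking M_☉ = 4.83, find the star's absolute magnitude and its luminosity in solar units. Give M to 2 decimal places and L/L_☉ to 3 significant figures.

M ≈ 8.58; L/L_☉ ≈ 0.0316

d = 1/p = 1000/1.33 mas = 751.9 pc
M = m − 5 log₁₀ d + 5 = 17.96 − 5·2.8761 + 5 = 8.579
M − M_☉ = 8.579 − 4.83 = 3.749
L/L_☉ = 10^(−0.4 × 3.749) = 0.03164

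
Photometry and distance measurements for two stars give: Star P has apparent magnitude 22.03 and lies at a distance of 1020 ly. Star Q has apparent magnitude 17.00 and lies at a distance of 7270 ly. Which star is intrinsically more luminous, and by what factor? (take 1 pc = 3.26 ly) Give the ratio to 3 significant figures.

Star Q is more luminous, by a factor of 5220.

Star P: d = 1020 ly / 3.26 = 312.9 pc
Star P: M = m − 5 log₁₀ d + 5 = 22.03 − 5·2.4954 + 5 = 14.553
Star Q: d = 7270 ly / 3.26 = 2230 pc
Star Q: M = m − 5 log₁₀ d + 5 = 17.00 − 5·3.3483 + 5 = 5.258
ΔM = M_P − M_Q = 14.553 − (5.258) = 9.295; smaller M is more luminous → Star Q.
L ratio = 10^(0.4 |ΔM|) = 10^3.718 = 5222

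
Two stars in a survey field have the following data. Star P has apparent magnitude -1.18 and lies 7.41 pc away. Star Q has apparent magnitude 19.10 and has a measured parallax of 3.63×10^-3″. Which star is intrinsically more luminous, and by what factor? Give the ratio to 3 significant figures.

Star P is more luminous, by a factor of 93600.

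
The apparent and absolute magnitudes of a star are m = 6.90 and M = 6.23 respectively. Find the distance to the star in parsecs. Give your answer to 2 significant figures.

d ≈ 14 pc

μ = m − M = 0.670
m − M = 5 log₁₀ d − 5
log₁₀ d = (m − M)/5 + 1 = 1.1340
d = 10^1.1340 = 13.61 pc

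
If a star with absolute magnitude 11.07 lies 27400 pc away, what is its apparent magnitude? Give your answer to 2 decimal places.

m ≈ 28.26

m = M + 5 log₁₀ d − 5 = 11.07 + 5·4.4378 − 5 = 28.259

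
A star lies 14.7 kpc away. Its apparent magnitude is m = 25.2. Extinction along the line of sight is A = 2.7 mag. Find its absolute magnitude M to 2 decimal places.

M ≈ 6.66

d = 14.7 kpc = 14700 pc
5 log₁₀(d/10 pc) = 5 log₁₀(14700) − 5 = 15.837
M = m − 5 log₁₀(d/10) − A = 25.2 − 15.837 − 2.7 = 6.663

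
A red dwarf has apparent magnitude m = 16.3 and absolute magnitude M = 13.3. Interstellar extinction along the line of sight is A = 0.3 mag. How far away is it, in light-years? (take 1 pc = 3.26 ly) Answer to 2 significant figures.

m − M = 5 log₁₀(d/10 pc) + A  ⇒  16.3 − (13.3) − 0.3 = 5 log₁₀(d/10)
2.700 = 5 log₁₀(d/10)
log₁₀ d = (m − M − A)/5 + 1 = 1.5400
d = 10^1.5400 = 34.67 pc
= 113.0 ly

d ≈ 110 ly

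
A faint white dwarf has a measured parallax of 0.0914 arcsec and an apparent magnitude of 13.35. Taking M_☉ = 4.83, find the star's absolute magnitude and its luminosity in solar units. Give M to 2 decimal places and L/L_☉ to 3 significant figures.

d = 1/p = 1/0.0914″ = 10.94 pc
M = m − 5 log₁₀ d + 5 = 13.35 − 5·1.0391 + 5 = 13.155
M − M_☉ = 13.155 − 4.83 = 8.325
L/L_☉ = 10^(−0.4 × 8.325) = 4.679×10^-4

M ≈ 13.15; L/L_☉ ≈ 4.68×10^-4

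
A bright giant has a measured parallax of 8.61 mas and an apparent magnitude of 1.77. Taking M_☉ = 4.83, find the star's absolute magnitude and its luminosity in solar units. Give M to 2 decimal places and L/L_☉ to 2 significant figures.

d = 1/p = 1000/8.61 mas = 116.1 pc
M = m − 5 log₁₀ d + 5 = 1.77 − 5·2.0650 + 5 = -3.555
M − M_☉ = -3.555 − 4.83 = -8.385
L/L_☉ = 10^(−0.4 × -8.385) = 2259

M ≈ -3.55; L/L_☉ ≈ 2300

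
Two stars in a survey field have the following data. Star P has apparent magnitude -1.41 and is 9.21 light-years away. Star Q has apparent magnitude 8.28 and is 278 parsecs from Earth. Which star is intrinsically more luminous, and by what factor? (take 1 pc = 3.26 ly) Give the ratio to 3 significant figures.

Star Q is more luminous, by a factor of 1.29.

Star P: d = 9.21 ly / 3.26 = 2.825 pc
Star P: M = m − 5 log₁₀ d + 5 = -1.41 − 5·0.4510 + 5 = 1.335
Star Q: M = m − 5 log₁₀ d + 5 = 8.28 − 5·2.4440 + 5 = 1.060
ΔM = M_P − M_Q = 1.335 − (1.060) = 0.275; smaller M is more luminous → Star Q.
L ratio = 10^(0.4 |ΔM|) = 10^0.110 = 1.288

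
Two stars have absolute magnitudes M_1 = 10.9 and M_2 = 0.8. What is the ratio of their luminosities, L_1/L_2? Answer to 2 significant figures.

L_1/L_2 ≈ 9.1×10^-5

ΔM = M_1 − M_2 = 10.1
L_1/L_2 = 10^(−0.4 ΔM) = 10^-4.040 = 9.120×10^-5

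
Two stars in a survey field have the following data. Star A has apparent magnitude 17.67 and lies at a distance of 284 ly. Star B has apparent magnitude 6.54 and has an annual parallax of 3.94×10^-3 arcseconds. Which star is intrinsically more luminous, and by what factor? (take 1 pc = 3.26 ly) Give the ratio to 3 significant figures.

Star B is more luminous, by a factor of 240000.

Star A: d = 284 ly / 3.26 = 87.12 pc
Star A: M = m − 5 log₁₀ d + 5 = 17.67 − 5·1.9401 + 5 = 12.969
Star B: d = 1/p = 1/3.94×10^-3″ = 253.8 pc
Star B: M = m − 5 log₁₀ d + 5 = 6.54 − 5·2.4045 + 5 = -0.483
ΔM = M_A − M_B = 12.969 − (-0.483) = 13.452; smaller M is more luminous → Star B.
L ratio = 10^(0.4 |ΔM|) = 10^5.381 = 240300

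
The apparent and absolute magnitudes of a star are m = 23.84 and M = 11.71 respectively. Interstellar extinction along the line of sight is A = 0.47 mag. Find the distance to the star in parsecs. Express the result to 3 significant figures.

m − M = 5 log₁₀(d/10 pc) + A  ⇒  23.84 − (11.71) − 0.47 = 5 log₁₀(d/10)
11.660 = 5 log₁₀(d/10)
log₁₀ d = (m − M − A)/5 + 1 = 3.3320
d = 10^3.3320 = 2148 pc

d ≈ 2150 pc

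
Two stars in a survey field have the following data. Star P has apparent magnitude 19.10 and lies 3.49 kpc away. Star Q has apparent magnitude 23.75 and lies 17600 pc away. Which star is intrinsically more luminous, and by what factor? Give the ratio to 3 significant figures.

Star P is more luminous, by a factor of 2.85.

Star P: d = 3.49 kpc = 3490 pc
Star P: M = m − 5 log₁₀ d + 5 = 19.10 − 5·3.5428 + 5 = 6.386
Star Q: M = m − 5 log₁₀ d + 5 = 23.75 − 5·4.2455 + 5 = 7.522
ΔM = M_P − M_Q = 6.386 − (7.522) = -1.137; smaller M is more luminous → Star P.
L ratio = 10^(0.4 |ΔM|) = 10^0.455 = 2.849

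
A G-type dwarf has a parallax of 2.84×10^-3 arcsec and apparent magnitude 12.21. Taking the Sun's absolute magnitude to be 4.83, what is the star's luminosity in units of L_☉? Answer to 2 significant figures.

L/L_☉ ≈ 1.4

d = 1/p = 1/2.84×10^-3″ = 352.1 pc
M = m − 5 log₁₀ d + 5 = 12.21 − 5·2.5467 + 5 = 4.477
M − M_☉ = 4.477 − 4.83 = -0.353
L/L_☉ = 10^(−0.4 × -0.353) = 1.385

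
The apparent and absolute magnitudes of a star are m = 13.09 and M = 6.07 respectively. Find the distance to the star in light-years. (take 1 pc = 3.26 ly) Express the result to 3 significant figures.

Distance modulus: m − M = 13.09 − (6.07) = 7.020
m − M = 5 log₁₀ d − 5
log₁₀ d = (m − M)/5 + 1 = 2.4040
d = 10^2.4040 = 253.5 pc
= 826.5 ly

d ≈ 826 ly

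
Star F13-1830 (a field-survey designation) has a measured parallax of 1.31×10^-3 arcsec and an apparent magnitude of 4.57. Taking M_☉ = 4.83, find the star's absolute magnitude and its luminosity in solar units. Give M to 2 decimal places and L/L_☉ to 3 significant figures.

M ≈ -4.84; L/L_☉ ≈ 7400

d = 1/p = 1/1.31×10^-3″ = 763.4 pc
M = m − 5 log₁₀ d + 5 = 4.57 − 5·2.8827 + 5 = -4.844
M − M_☉ = -4.844 − 4.83 = -9.674
L/L_☉ = 10^(−0.4 × -9.674) = 7404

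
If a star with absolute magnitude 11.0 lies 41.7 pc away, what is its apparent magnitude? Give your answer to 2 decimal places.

m ≈ 14.10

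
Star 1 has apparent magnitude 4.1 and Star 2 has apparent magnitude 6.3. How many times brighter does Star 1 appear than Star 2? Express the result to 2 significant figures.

Magnitude difference = -2.2
Flux ratio = 10^(−0.4 Δm) = 10^(−0.4 × -2.2) = 10^0.880 = 7.586

7.6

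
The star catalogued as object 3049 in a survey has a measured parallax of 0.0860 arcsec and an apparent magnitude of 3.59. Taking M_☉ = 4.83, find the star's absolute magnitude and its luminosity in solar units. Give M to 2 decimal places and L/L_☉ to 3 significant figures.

d = 1/p = 1/0.0860″ = 11.63 pc
M = m − 5 log₁₀ d + 5 = 3.59 − 5·1.0655 + 5 = 3.262
M − M_☉ = 3.262 − 4.83 = -1.568
L/L_☉ = 10^(−0.4 × -1.568) = 4.236

M ≈ 3.26; L/L_☉ ≈ 4.24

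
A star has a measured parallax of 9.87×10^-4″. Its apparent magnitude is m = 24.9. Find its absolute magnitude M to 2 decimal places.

M ≈ 14.87

d = 1/p = 1/9.87×10^-4″ = 1013 pc
5 log₁₀(d/10 pc) = 5 log₁₀(1013) − 5 = 10.028
M = m − 5 log₁₀(d/10) = 24.9 − 10.028 = 14.872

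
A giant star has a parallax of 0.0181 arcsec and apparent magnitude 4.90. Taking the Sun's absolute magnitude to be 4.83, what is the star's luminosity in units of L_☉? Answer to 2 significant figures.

d = 1/p = 1/0.0181″ = 55.25 pc
M = m − 5 log₁₀ d + 5 = 4.90 − 5·1.7423 + 5 = 1.188
M − M_☉ = 1.188 − 4.83 = -3.642
L/L_☉ = 10^(−0.4 × -3.642) = 28.62

L/L_☉ ≈ 29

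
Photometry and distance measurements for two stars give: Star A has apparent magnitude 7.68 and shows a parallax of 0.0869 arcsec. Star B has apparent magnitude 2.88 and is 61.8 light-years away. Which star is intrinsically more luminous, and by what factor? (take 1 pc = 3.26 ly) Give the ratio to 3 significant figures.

Star B is more luminous, by a factor of 226.

Star A: d = 1/p = 1/0.0869″ = 11.51 pc
Star A: M = m − 5 log₁₀ d + 5 = 7.68 − 5·1.0610 + 5 = 7.375
Star B: d = 61.8 ly / 3.26 = 18.96 pc
Star B: M = m − 5 log₁₀ d + 5 = 2.88 − 5·1.2778 + 5 = 1.491
ΔM = M_A − M_B = 7.375 − (1.491) = 5.884; smaller M is more luminous → Star B.
L ratio = 10^(0.4 |ΔM|) = 10^2.354 = 225.7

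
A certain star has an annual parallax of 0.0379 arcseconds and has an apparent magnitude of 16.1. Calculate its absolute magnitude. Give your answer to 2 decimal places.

d = 1/p = 1/0.0379″ = 26.39 pc
5 log₁₀(d/10 pc) = 5 log₁₀(26.39) − 5 = 2.107
M = m − 5 log₁₀(d/10) = 16.1 − 2.107 = 13.993

M ≈ 13.99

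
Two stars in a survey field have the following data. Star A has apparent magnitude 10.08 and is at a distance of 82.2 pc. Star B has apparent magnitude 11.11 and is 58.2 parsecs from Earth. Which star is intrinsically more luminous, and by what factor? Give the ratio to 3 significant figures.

Star A: M = m − 5 log₁₀ d + 5 = 10.08 − 5·1.9149 + 5 = 5.506
Star B: M = m − 5 log₁₀ d + 5 = 11.11 − 5·1.7649 + 5 = 7.285
ΔM = M_A − M_B = 5.506 − (7.285) = -1.780; smaller M is more luminous → Star A.
L ratio = 10^(0.4 |ΔM|) = 10^0.712 = 5.151

Star A is more luminous, by a factor of 5.15.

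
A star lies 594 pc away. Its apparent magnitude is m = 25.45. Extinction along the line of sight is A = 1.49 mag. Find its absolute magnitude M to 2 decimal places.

M ≈ 15.09

5 log₁₀(d/10 pc) = 5 log₁₀(594.0) − 5 = 8.869
M = m − 5 log₁₀(d/10) − A = 25.45 − 8.869 − 1.49 = 15.091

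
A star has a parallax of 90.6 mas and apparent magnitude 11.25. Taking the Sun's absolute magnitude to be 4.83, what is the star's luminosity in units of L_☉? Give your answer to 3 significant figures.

L/L_☉ ≈ 3.29×10^-3

d = 1/p = 1000/90.6 mas = 11.04 pc
M = m − 5 log₁₀ d + 5 = 11.25 − 5·1.0429 + 5 = 11.036
M − M_☉ = 11.036 − 4.83 = 6.206
L/L_☉ = 10^(−0.4 × 6.206) = 3.294×10^-3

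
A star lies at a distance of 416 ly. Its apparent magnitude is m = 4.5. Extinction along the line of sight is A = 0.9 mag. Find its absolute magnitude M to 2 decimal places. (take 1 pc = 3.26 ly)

M ≈ -1.93

d = 416 ly / 3.26 = 127.6 pc
5 log₁₀(d/10 pc) = 5 log₁₀(127.6) − 5 = 5.529
M = m − 5 log₁₀(d/10) − A = 4.5 − 5.529 − 0.9 = -1.929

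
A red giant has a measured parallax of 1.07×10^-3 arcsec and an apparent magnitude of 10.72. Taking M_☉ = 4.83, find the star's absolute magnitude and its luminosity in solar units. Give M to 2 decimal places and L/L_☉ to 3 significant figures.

d = 1/p = 1/1.07×10^-3″ = 934.6 pc
M = m − 5 log₁₀ d + 5 = 10.72 − 5·2.9706 + 5 = 0.867
M − M_☉ = 0.867 − 4.83 = -3.963
L/L_☉ = 10^(−0.4 × -3.963) = 38.48

M ≈ 0.87; L/L_☉ ≈ 38.5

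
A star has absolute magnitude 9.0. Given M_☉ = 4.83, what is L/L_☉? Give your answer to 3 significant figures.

M − M_☉ = 9.0 − 4.83 = 4.170
L/L_☉ = 10^(−0.4 (M − M_☉)) = 10^-1.668 = 0.02148

L/L_☉ ≈ 0.0215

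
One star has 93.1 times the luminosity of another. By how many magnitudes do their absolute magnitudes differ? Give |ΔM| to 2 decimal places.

Pogson: ΔM = −2.5 log₁₀(ratio) = −2.5 log₁₀(93.1) = −2.5 × 1.9689 = -4.922

|ΔM| ≈ 4.92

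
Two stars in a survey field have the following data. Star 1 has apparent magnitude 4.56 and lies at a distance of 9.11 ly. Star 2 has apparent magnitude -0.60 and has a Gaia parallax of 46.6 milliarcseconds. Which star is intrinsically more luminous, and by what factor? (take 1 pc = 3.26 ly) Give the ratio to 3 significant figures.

Star 1: d = 9.11 ly / 3.26 = 2.794 pc
Star 1: M = m − 5 log₁₀ d + 5 = 4.56 − 5·0.4463 + 5 = 7.328
Star 2: p = 46.6 mas = 0.0466″ → d = 1/p = 21.46 pc
Star 2: M = m − 5 log₁₀ d + 5 = -0.60 − 5·1.3316 + 5 = -2.258
ΔM = M_1 − M_2 = 7.328 − (-2.258) = 9.587; smaller M is more luminous → Star 2.
L ratio = 10^(0.4 |ΔM|) = 10^3.835 = 6833

Star 2 is more luminous, by a factor of 6830.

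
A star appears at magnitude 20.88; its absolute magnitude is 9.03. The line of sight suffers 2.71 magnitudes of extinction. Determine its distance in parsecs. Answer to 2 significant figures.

m − M = 5 log₁₀(d/10 pc) + A  ⇒  20.88 − (9.03) − 2.71 = 5 log₁₀(d/10)
9.140 = 5 log₁₀(d/10)
log₁₀ d = (m − M − A)/5 + 1 = 2.8280
d = 10^2.8280 = 673.0 pc

d ≈ 670 pc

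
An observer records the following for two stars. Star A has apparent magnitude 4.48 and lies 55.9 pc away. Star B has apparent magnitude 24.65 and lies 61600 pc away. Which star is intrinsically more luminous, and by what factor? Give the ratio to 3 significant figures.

Star A: M = m − 5 log₁₀ d + 5 = 4.48 − 5·1.7474 + 5 = 0.743
Star B: M = m − 5 log₁₀ d + 5 = 24.65 − 5·4.7896 + 5 = 5.702
ΔM = M_A − M_B = 0.743 − (5.702) = -4.959; smaller M is more luminous → Star A.
L ratio = 10^(0.4 |ΔM|) = 10^1.984 = 96.31

Star A is more luminous, by a factor of 96.3.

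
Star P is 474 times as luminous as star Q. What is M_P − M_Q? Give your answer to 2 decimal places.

Pogson: ΔM = −2.5 log₁₀(ratio) = −2.5 log₁₀(474) = −2.5 × 2.6758 = -6.689
Star P is brighter, so it has the smaller magnitude: the difference is negative.

M_P − M_Q ≈ -6.69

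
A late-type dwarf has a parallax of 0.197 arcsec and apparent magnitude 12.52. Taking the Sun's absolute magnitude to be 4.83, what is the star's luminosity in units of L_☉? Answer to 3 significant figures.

L/L_☉ ≈ 2.16×10^-4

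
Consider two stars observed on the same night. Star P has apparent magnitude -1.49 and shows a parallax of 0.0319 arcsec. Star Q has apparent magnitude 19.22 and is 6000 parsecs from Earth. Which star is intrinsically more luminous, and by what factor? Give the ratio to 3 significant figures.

Star P is more luminous, by a factor of 5250.

Star P: d = 1/p = 1/0.0319″ = 31.35 pc
Star P: M = m − 5 log₁₀ d + 5 = -1.49 − 5·1.4962 + 5 = -3.971
Star Q: M = m − 5 log₁₀ d + 5 = 19.22 − 5·3.7782 + 5 = 5.329
ΔM = M_P − M_Q = -3.971 − (5.329) = -9.300; smaller M is more luminous → Star P.
L ratio = 10^(0.4 |ΔM|) = 10^3.720 = 5249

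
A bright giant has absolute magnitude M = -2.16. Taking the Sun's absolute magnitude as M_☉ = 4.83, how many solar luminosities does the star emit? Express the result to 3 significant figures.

M − M_☉ = -2.16 − 4.83 = -6.990
L/L_☉ = 10^(−0.4 (M − M_☉)) = 10^2.796 = 625.2

L/L_☉ ≈ 625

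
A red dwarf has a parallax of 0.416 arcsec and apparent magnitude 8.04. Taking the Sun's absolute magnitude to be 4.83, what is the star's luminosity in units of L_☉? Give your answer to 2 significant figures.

L/L_☉ ≈ 3.0×10^-3

d = 1/p = 1/0.416″ = 2.404 pc
M = m − 5 log₁₀ d + 5 = 8.04 − 5·0.3809 + 5 = 11.135
M − M_☉ = 11.135 − 4.83 = 6.305
L/L_☉ = 10^(−0.4 × 6.305) = 3.005×10^-3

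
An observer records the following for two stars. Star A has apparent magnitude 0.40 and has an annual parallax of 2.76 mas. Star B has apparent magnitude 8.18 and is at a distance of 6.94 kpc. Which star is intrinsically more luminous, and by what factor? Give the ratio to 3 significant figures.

Star A is more luminous, by a factor of 3.53.

Star A: p = 2.76 mas = 2.76×10^-3″ → d = 1/p = 362.3 pc
Star A: M = m − 5 log₁₀ d + 5 = 0.40 − 5·2.5591 + 5 = -7.395
Star B: d = 6.94 kpc = 6940 pc
Star B: M = m − 5 log₁₀ d + 5 = 8.18 − 5·3.8414 + 5 = -6.027
ΔM = M_A − M_B = -7.395 − (-6.027) = -1.369; smaller M is more luminous → Star A.
L ratio = 10^(0.4 |ΔM|) = 10^0.547 = 3.527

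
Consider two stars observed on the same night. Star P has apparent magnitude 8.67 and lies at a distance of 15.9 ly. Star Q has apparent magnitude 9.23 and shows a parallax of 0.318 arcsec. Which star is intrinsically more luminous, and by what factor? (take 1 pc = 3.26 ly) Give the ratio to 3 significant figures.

Star P is more luminous, by a factor of 4.03.

Star P: d = 15.9 ly / 3.26 = 4.877 pc
Star P: M = m − 5 log₁₀ d + 5 = 8.67 − 5·0.6882 + 5 = 10.229
Star Q: d = 1/p = 1/0.318″ = 3.145 pc
Star Q: M = m − 5 log₁₀ d + 5 = 9.23 − 5·0.4976 + 5 = 11.742
ΔM = M_P − M_Q = 10.229 − (11.742) = -1.513; smaller M is more luminous → Star P.
L ratio = 10^(0.4 |ΔM|) = 10^0.605 = 4.029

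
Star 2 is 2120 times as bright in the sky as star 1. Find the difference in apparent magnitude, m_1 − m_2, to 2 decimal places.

m_1 − m_2 ≈ 8.32

Pogson: Δm = −2.5 log₁₀(ratio) = −2.5 log₁₀(2120) = −2.5 × 3.3263 = -8.316
Star 2 is brighter so has the smaller magnitude: m_1 − m_2 is positive.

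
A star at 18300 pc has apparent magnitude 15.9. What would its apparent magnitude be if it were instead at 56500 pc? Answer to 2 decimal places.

Flux ∝ 1/d², so Δm = 5 log₁₀(d₂/d₁) = 5 log₁₀(56500/18300) = 2.448
m₂ = m₁ + Δm = 15.9 + (2.448) = 18.348

m ≈ 18.35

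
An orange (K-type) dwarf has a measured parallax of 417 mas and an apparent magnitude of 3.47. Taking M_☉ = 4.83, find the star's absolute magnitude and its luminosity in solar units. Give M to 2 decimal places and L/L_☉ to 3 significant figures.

d = 1/p = 1000/417 mas = 2.398 pc
M = m − 5 log₁₀ d + 5 = 3.47 − 5·0.3799 + 5 = 6.571
M − M_☉ = 6.571 − 4.83 = 1.741
L/L_☉ = 10^(−0.4 × 1.741) = 0.2012

M ≈ 6.57; L/L_☉ ≈ 0.201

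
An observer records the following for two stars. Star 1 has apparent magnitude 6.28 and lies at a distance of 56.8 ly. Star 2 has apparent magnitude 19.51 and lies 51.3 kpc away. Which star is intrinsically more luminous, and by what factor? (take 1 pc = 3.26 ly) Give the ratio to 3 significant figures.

Star 2 is more luminous, by a factor of 44.3.

Star 1: d = 56.8 ly / 3.26 = 17.42 pc
Star 1: M = m − 5 log₁₀ d + 5 = 6.28 − 5·1.2411 + 5 = 5.074
Star 2: d = 51.3 kpc = 51300 pc
Star 2: M = m − 5 log₁₀ d + 5 = 19.51 − 5·4.7101 + 5 = 0.959
ΔM = M_1 − M_2 = 5.074 − (0.959) = 4.115; smaller M is more luminous → Star 2.
L ratio = 10^(0.4 |ΔM|) = 10^1.646 = 44.26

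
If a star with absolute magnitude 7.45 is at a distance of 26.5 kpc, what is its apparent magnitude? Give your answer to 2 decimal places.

m ≈ 24.57

d = 26.5 kpc = 26500 pc
m = M + 5 log₁₀ d − 5 = 7.45 + 5·4.4232 − 5 = 24.566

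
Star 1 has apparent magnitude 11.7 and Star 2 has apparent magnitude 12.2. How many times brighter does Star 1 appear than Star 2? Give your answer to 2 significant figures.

Magnitude difference = -0.5
Flux ratio = 10^(−0.4 Δm) = 10^(−0.4 × -0.5) = 10^0.200 = 1.585

1.6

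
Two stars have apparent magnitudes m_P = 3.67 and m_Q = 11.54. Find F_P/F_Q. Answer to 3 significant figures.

F_P/F_Q ≈ 1410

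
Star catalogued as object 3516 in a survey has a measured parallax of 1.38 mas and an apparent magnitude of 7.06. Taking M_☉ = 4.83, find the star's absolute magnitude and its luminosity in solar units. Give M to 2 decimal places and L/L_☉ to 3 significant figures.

M ≈ -2.24; L/L_☉ ≈ 673

d = 1/p = 1000/1.38 mas = 724.6 pc
M = m − 5 log₁₀ d + 5 = 7.06 − 5·2.8601 + 5 = -2.241
M − M_☉ = -2.241 − 4.83 = -7.071
L/L_☉ = 10^(−0.4 × -7.071) = 673.4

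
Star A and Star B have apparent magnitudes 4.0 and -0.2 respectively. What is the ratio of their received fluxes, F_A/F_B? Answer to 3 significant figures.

F_A/F_B ≈ 0.0209

Δm = 4.0 − (-0.2) = 4.2
Flux ratio = 10^(−0.4 Δm) = 10^(−0.4 × 4.2) = 10^-1.680 = 0.02089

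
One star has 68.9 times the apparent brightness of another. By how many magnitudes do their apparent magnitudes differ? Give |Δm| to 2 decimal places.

Pogson: Δm = −2.5 log₁₀(ratio) = −2.5 log₁₀(68.9) = −2.5 × 1.8382 = -4.596

|Δm| ≈ 4.60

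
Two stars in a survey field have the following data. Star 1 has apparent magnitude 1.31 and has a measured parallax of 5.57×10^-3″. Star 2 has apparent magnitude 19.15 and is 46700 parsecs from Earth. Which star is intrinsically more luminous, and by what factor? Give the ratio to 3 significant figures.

Star 1 is more luminous, by a factor of 202.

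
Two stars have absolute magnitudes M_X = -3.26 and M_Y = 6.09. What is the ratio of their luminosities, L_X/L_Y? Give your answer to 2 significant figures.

ΔM = M_X − M_Y = -9.35
L_X/L_Y = 10^(−0.4 ΔM) = 10^3.740 = 5495

L_X/L_Y ≈ 5500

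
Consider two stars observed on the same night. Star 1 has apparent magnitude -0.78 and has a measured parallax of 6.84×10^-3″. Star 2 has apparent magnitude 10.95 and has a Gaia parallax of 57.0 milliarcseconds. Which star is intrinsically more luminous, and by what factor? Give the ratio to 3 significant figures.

Star 1 is more luminous, by a factor of 3.42×10^6.

Star 1: d = 1/p = 1/6.84×10^-3″ = 146.2 pc
Star 1: M = m − 5 log₁₀ d + 5 = -0.78 − 5·2.1649 + 5 = -6.605
Star 2: p = 57.0 mas = 0.0570″ → d = 1/p = 17.54 pc
Star 2: M = m − 5 log₁₀ d + 5 = 10.95 − 5·1.2441 + 5 = 9.729
ΔM = M_1 − M_2 = -6.605 − (9.729) = -16.334; smaller M is more luminous → Star 1.
L ratio = 10^(0.4 |ΔM|) = 10^6.534 = 3.417×10^6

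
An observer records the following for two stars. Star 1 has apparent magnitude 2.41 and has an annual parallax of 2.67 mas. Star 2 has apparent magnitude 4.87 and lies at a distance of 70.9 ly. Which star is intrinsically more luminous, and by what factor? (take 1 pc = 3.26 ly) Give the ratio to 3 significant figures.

Star 1: p = 2.67 mas = 2.67×10^-3″ → d = 1/p = 374.5 pc
Star 1: M = m − 5 log₁₀ d + 5 = 2.41 − 5·2.5735 + 5 = -5.457
Star 2: d = 70.9 ly / 3.26 = 21.75 pc
Star 2: M = m − 5 log₁₀ d + 5 = 4.87 − 5·1.3374 + 5 = 3.183
ΔM = M_1 − M_2 = -5.457 − (3.183) = -8.640; smaller M is more luminous → Star 1.
L ratio = 10^(0.4 |ΔM|) = 10^3.456 = 2858

Star 1 is more luminous, by a factor of 2860.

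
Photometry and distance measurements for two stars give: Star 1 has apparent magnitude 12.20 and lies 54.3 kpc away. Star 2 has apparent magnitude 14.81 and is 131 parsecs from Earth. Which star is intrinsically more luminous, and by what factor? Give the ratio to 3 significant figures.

Star 1 is more luminous, by a factor of 1.90×10^6.

Star 1: d = 54.3 kpc = 54300 pc
Star 1: M = m − 5 log₁₀ d + 5 = 12.20 − 5·4.7348 + 5 = -6.474
Star 2: M = m − 5 log₁₀ d + 5 = 14.81 − 5·2.1173 + 5 = 9.224
ΔM = M_1 − M_2 = -6.474 − (9.224) = -15.698; smaller M is more luminous → Star 1.
L ratio = 10^(0.4 |ΔM|) = 10^6.279 = 1.901×10^6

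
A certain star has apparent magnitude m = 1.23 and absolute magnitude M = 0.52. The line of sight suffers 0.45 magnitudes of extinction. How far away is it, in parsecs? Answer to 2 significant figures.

m − M = 5 log₁₀(d/10 pc) + A  ⇒  1.23 − (0.52) − 0.45 = 5 log₁₀(d/10)
0.260 = 5 log₁₀(d/10)
log₁₀ d = (m − M − A)/5 + 1 = 1.0520
d = 10^1.0520 = 11.27 pc

d ≈ 11 pc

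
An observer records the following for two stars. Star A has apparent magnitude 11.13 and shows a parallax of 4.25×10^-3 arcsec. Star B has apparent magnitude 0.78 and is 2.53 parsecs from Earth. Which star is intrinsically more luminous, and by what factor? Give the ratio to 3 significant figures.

Star B is more luminous, by a factor of 1.60.

Star A: d = 1/p = 1/4.25×10^-3″ = 235.3 pc
Star A: M = m − 5 log₁₀ d + 5 = 11.13 − 5·2.3716 + 5 = 4.272
Star B: M = m − 5 log₁₀ d + 5 = 0.78 − 5·0.4031 + 5 = 3.764
ΔM = M_A − M_B = 4.272 − (3.764) = 0.508; smaller M is more luminous → Star B.
L ratio = 10^(0.4 |ΔM|) = 10^0.203 = 1.596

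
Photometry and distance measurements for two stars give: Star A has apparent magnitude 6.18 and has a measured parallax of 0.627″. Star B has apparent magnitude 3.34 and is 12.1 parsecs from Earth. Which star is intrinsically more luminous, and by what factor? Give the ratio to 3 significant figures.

Star B is more luminous, by a factor of 787.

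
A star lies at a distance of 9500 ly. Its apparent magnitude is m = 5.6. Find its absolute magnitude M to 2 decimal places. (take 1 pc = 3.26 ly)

d = 9500 ly / 3.26 = 2914 pc
5 log₁₀(d/10 pc) = 5 log₁₀(2914) − 5 = 12.323
M = m − 5 log₁₀(d/10) = 5.6 − 12.323 = -6.723

M ≈ -6.72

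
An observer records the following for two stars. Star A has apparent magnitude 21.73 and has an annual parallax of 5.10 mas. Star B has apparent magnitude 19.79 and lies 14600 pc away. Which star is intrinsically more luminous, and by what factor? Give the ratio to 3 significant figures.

Star B is more luminous, by a factor of 33100.

Star A: p = 5.10 mas = 5.10×10^-3″ → d = 1/p = 196.1 pc
Star A: M = m − 5 log₁₀ d + 5 = 21.73 − 5·2.2924 + 5 = 15.268
Star B: M = m − 5 log₁₀ d + 5 = 19.79 − 5·4.1644 + 5 = 3.968
ΔM = M_A − M_B = 15.268 − (3.968) = 11.300; smaller M is more luminous → Star B.
L ratio = 10^(0.4 |ΔM|) = 10^4.520 = 33100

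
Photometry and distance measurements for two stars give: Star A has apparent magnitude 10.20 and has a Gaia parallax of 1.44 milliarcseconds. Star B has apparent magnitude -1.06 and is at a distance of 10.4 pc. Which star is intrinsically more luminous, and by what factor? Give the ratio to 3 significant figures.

Star B is more luminous, by a factor of 7.16.

Star A: p = 1.44 mas = 1.44×10^-3″ → d = 1/p = 694.4 pc
Star A: M = m − 5 log₁₀ d + 5 = 10.20 − 5·2.8416 + 5 = 0.992
Star B: M = m − 5 log₁₀ d + 5 = -1.06 − 5·1.0170 + 5 = -1.145
ΔM = M_A − M_B = 0.992 − (-1.145) = 2.137; smaller M is more luminous → Star B.
L ratio = 10^(0.4 |ΔM|) = 10^0.855 = 7.158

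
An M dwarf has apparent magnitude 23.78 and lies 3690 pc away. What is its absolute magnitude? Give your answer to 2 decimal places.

5 log₁₀(d/10 pc) = 5 log₁₀(3690) − 5 = 12.835
M = m − 5 log₁₀(d/10) = 23.78 − 12.835 = 10.945

M ≈ 10.94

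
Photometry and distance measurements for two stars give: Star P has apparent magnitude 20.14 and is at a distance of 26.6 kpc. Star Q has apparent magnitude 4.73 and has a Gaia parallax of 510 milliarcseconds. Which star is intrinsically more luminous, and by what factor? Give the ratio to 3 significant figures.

Star P: d = 26.6 kpc = 26600 pc
Star P: M = m − 5 log₁₀ d + 5 = 20.14 − 5·4.4249 + 5 = 3.016
Star Q: p = 510 mas = 0.510″ → d = 1/p = 1.961 pc
Star Q: M = m − 5 log₁₀ d + 5 = 4.73 − 5·0.2924 + 5 = 8.268
ΔM = M_P − M_Q = 3.016 − (8.268) = -5.252; smaller M is more luminous → Star P.
L ratio = 10^(0.4 |ΔM|) = 10^2.101 = 126.2

Star P is more luminous, by a factor of 126.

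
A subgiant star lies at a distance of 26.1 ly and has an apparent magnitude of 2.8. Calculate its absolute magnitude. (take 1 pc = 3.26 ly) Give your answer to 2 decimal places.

M ≈ 3.28

d = 26.1 ly / 3.26 = 8.006 pc
5 log₁₀(d/10 pc) = 5 log₁₀(8.006) − 5 = -0.483
M = m − 5 log₁₀(d/10) = 2.8 + 0.483 = 3.283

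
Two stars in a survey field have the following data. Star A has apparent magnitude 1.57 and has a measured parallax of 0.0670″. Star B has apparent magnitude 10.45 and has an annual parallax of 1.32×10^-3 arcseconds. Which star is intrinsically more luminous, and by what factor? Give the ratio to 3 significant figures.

Star A is more luminous, by a factor of 1.38.

Star A: d = 1/p = 1/0.0670″ = 14.93 pc
Star A: M = m − 5 log₁₀ d + 5 = 1.57 − 5·1.1739 + 5 = 0.700
Star B: d = 1/p = 1/1.32×10^-3″ = 757.6 pc
Star B: M = m − 5 log₁₀ d + 5 = 10.45 − 5·2.8794 + 5 = 1.053
ΔM = M_A − M_B = 0.700 − (1.053) = -0.352; smaller M is more luminous → Star A.
L ratio = 10^(0.4 |ΔM|) = 10^0.141 = 1.384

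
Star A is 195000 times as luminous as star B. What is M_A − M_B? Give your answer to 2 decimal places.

Pogson: ΔM = −2.5 log₁₀(ratio) = −2.5 log₁₀(195000) = −2.5 × 5.2900 = -13.225
Star A is brighter, so it has the smaller magnitude: the difference is negative.

M_A − M_B ≈ -13.23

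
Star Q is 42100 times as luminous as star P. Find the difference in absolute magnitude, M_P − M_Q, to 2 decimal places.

Pogson: ΔM = −2.5 log₁₀(ratio) = −2.5 log₁₀(42100) = −2.5 × 4.6243 = -11.561
Star Q is brighter so has the smaller magnitude: M_P − M_Q is positive.

M_P − M_Q ≈ 11.56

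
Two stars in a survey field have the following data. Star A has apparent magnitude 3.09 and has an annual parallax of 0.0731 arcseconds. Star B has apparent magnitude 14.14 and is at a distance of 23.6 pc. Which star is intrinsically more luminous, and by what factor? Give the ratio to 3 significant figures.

Star A: d = 1/p = 1/0.0731″ = 13.68 pc
Star A: M = m − 5 log₁₀ d + 5 = 3.09 − 5·1.1361 + 5 = 2.410
Star B: M = m − 5 log₁₀ d + 5 = 14.14 − 5·1.3729 + 5 = 12.275
ΔM = M_A − M_B = 2.410 − (12.275) = -9.866; smaller M is more luminous → Star A.
L ratio = 10^(0.4 |ΔM|) = 10^3.946 = 8838

Star A is more luminous, by a factor of 8840.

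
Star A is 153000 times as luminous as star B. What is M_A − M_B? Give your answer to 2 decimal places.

M_A − M_B ≈ -12.96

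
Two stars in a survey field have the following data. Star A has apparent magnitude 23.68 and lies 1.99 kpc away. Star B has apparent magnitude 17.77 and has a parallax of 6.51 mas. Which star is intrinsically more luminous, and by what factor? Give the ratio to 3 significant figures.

Star A: d = 1.99 kpc = 1990 pc
Star A: M = m − 5 log₁₀ d + 5 = 23.68 − 5·3.2989 + 5 = 12.186
Star B: p = 6.51 mas = 6.51×10^-3″ → d = 1/p = 153.6 pc
Star B: M = m − 5 log₁₀ d + 5 = 17.77 − 5·2.1864 + 5 = 11.838
ΔM = M_A − M_B = 12.186 − (11.838) = 0.348; smaller M is more luminous → Star B.
L ratio = 10^(0.4 |ΔM|) = 10^0.139 = 1.378

Star B is more luminous, by a factor of 1.38.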